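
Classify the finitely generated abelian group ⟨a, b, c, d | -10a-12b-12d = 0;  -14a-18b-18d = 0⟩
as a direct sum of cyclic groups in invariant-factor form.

Answer: M ≅ ℤ^2 ⊕ ℤ/2 ⊕ ℤ/6

Derivation:
rank_ℚ(R)=2; free=4−2=2
SNF(R) diag = [2, 6] → torsion [2, 6]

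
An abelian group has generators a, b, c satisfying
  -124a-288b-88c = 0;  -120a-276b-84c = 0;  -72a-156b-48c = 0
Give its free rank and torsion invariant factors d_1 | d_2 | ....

Answer: M ≅ ℤ/4 ⊕ ℤ/12 ⊕ ℤ/12

Derivation:
rank_ℚ(R)=3; free=3−3=0
SNF(R) diag = [4, 12, 12] → torsion [4, 12, 12]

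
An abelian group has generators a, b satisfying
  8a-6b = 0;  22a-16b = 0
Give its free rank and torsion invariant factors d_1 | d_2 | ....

rank_ℚ(R)=2; free=2−2=0
SNF(R) diag = [2, 2] → torsion [2, 2]

Answer: M ≅ ℤ/2 ⊕ ℤ/2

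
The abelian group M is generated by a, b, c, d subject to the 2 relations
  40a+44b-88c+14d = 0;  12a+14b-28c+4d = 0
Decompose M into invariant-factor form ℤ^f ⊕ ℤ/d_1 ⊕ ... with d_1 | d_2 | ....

rank_ℚ(R)=2; free=4−2=2
SNF(R) diag = [2, 2] → torsion [2, 2]

Answer: M ≅ ℤ^2 ⊕ ℤ/2 ⊕ ℤ/2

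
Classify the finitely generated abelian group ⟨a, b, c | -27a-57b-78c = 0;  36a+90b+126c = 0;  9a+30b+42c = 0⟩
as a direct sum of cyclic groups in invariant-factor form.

rank_ℚ(R)=3; free=3−3=0
SNF(R) diag = [3, 9, 18] → torsion [3, 9, 18]

Answer: M ≅ ℤ/3 ⊕ ℤ/9 ⊕ ℤ/18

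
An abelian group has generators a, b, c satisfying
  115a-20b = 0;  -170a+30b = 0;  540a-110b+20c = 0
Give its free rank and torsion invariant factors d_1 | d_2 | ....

rank_ℚ(R)=3; free=3−3=0
SNF(R) diag = [5, 10, 20] → torsion [5, 10, 20]

Answer: M ≅ ℤ/5 ⊕ ℤ/10 ⊕ ℤ/20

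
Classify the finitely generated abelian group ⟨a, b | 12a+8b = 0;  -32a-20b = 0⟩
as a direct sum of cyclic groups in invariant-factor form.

rank_ℚ(R)=2; free=2−2=0
SNF(R) diag = [4, 4] → torsion [4, 4]

Answer: M ≅ ℤ/4 ⊕ ℤ/4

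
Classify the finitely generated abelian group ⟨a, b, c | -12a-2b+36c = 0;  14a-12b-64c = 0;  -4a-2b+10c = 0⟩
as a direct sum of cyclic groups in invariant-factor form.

rank_ℚ(R)=3; free=3−3=0
SNF(R) diag = [2, 2, 2] → torsion [2, 2, 2]

Answer: M ≅ ℤ/2 ⊕ ℤ/2 ⊕ ℤ/2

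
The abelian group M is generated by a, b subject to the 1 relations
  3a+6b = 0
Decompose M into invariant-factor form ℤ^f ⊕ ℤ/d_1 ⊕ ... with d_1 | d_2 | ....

rank_ℚ(R)=1; free=2−1=1
SNF(R) diag = [3] → torsion [3]

Answer: M ≅ ℤ^1 ⊕ ℤ/3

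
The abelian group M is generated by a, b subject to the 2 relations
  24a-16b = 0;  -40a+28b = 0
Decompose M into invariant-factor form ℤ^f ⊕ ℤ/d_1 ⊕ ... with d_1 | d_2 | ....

Answer: M ≅ ℤ/4 ⊕ ℤ/8

Derivation:
rank_ℚ(R)=2; free=2−2=0
SNF(R) diag = [4, 8] → torsion [4, 8]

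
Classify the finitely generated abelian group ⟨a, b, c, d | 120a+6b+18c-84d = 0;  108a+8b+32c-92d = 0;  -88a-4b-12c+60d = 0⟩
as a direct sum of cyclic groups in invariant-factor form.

Answer: M ≅ ℤ^1 ⊕ ℤ/2 ⊕ ℤ/4 ⊕ ℤ/12

Derivation:
rank_ℚ(R)=3; free=4−3=1
SNF(R) diag = [2, 4, 12] → torsion [2, 4, 12]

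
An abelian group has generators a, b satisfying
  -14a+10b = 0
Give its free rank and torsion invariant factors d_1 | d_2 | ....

rank_ℚ(R)=1; free=2−1=1
SNF(R) diag = [2] → torsion [2]

Answer: M ≅ ℤ^1 ⊕ ℤ/2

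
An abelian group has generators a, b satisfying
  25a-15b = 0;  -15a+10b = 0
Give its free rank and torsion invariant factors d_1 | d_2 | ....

Answer: M ≅ ℤ/5 ⊕ ℤ/5

Derivation:
rank_ℚ(R)=2; free=2−2=0
SNF(R) diag = [5, 5] → torsion [5, 5]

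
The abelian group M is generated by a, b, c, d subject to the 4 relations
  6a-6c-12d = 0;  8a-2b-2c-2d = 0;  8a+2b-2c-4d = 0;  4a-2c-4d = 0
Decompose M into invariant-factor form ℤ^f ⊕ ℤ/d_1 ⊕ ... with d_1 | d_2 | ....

Answer: M ≅ ℤ/2 ⊕ ℤ/2 ⊕ ℤ/2 ⊕ ℤ/6

Derivation:
rank_ℚ(R)=4; free=4−4=0
SNF(R) diag = [2, 2, 2, 6] → torsion [2, 2, 2, 6]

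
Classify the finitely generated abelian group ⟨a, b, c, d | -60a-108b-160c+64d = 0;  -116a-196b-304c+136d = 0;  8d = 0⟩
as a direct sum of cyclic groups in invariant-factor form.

rank_ℚ(R)=3; free=4−3=1
SNF(R) diag = [4, 8, 16] → torsion [4, 8, 16]

Answer: M ≅ ℤ^1 ⊕ ℤ/4 ⊕ ℤ/8 ⊕ ℤ/16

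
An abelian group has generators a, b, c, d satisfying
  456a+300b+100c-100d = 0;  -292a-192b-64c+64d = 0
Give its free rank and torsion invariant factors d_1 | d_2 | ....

Answer: M ≅ ℤ^2 ⊕ ℤ/4 ⊕ ℤ/4

Derivation:
rank_ℚ(R)=2; free=4−2=2
SNF(R) diag = [4, 4] → torsion [4, 4]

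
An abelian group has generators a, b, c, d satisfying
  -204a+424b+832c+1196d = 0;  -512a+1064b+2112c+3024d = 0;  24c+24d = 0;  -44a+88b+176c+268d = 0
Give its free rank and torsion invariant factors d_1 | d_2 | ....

Answer: M ≅ ℤ/4 ⊕ ℤ/8 ⊕ ℤ/24 ⊕ ℤ/48

Derivation:
rank_ℚ(R)=4; free=4−4=0
SNF(R) diag = [4, 8, 24, 48] → torsion [4, 8, 24, 48]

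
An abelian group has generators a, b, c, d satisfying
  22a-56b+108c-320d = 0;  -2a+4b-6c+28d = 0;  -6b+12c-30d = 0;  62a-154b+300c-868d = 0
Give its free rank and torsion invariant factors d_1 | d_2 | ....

Answer: M ≅ ℤ/2 ⊕ ℤ/6 ⊕ ℤ/6 ⊕ ℤ/18

Derivation:
rank_ℚ(R)=4; free=4−4=0
SNF(R) diag = [2, 6, 6, 18] → torsion [2, 6, 6, 18]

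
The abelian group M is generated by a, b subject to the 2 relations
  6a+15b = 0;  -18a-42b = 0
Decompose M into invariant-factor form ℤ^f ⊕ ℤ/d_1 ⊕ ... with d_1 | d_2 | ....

rank_ℚ(R)=2; free=2−2=0
SNF(R) diag = [3, 6] → torsion [3, 6]

Answer: M ≅ ℤ/3 ⊕ ℤ/6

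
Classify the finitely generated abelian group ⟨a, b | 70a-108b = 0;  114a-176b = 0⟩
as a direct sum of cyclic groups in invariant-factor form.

Answer: M ≅ ℤ/2 ⊕ ℤ/4

Derivation:
rank_ℚ(R)=2; free=2−2=0
SNF(R) diag = [2, 4] → torsion [2, 4]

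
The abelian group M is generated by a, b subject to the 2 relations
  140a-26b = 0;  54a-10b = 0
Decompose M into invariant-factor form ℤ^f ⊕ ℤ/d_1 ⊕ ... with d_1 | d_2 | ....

Answer: M ≅ ℤ/2 ⊕ ℤ/2

Derivation:
rank_ℚ(R)=2; free=2−2=0
SNF(R) diag = [2, 2] → torsion [2, 2]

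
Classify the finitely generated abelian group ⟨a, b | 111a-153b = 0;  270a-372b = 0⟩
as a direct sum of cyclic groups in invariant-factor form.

rank_ℚ(R)=2; free=2−2=0
SNF(R) diag = [3, 6] → torsion [3, 6]

Answer: M ≅ ℤ/3 ⊕ ℤ/6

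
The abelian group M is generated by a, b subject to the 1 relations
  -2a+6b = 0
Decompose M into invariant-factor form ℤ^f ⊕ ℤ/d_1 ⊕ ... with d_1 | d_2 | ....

rank_ℚ(R)=1; free=2−1=1
SNF(R) diag = [2] → torsion [2]

Answer: M ≅ ℤ^1 ⊕ ℤ/2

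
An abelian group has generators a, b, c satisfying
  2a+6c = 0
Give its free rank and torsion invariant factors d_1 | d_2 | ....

Answer: M ≅ ℤ^2 ⊕ ℤ/2

Derivation:
rank_ℚ(R)=1; free=3−1=2
SNF(R) diag = [2] → torsion [2]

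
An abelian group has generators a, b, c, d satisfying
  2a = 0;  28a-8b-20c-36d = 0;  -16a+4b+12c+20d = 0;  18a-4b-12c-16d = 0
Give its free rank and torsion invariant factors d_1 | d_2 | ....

rank_ℚ(R)=4; free=4−4=0
SNF(R) diag = [2, 4, 4, 4] → torsion [2, 4, 4, 4]

Answer: M ≅ ℤ/2 ⊕ ℤ/4 ⊕ ℤ/4 ⊕ ℤ/4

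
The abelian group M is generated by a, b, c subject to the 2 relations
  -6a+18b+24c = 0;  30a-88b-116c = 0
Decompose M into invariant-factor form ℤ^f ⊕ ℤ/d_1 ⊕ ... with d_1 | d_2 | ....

rank_ℚ(R)=2; free=3−2=1
SNF(R) diag = [2, 6] → torsion [2, 6]

Answer: M ≅ ℤ^1 ⊕ ℤ/2 ⊕ ℤ/6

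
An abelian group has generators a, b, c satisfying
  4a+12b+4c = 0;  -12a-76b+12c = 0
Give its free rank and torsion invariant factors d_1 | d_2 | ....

Answer: M ≅ ℤ^1 ⊕ ℤ/4 ⊕ ℤ/8

Derivation:
rank_ℚ(R)=2; free=3−2=1
SNF(R) diag = [4, 8] → torsion [4, 8]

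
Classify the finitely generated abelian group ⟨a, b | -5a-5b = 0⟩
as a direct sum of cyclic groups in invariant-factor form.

rank_ℚ(R)=1; free=2−1=1
SNF(R) diag = [5] → torsion [5]

Answer: M ≅ ℤ^1 ⊕ ℤ/5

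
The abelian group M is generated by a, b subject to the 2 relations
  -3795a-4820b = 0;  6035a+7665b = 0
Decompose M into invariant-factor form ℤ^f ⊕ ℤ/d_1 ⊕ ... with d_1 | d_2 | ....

Answer: M ≅ ℤ/5 ⊕ ℤ/5

Derivation:
rank_ℚ(R)=2; free=2−2=0
SNF(R) diag = [5, 5] → torsion [5, 5]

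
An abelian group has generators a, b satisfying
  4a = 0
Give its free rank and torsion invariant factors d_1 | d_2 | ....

rank_ℚ(R)=1; free=2−1=1
SNF(R) diag = [4] → torsion [4]

Answer: M ≅ ℤ^1 ⊕ ℤ/4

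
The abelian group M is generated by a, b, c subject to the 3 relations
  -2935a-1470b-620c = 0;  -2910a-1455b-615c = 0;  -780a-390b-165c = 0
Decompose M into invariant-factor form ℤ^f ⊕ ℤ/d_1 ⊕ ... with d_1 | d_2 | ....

rank_ℚ(R)=3; free=3−3=0
SNF(R) diag = [5, 15, 15] → torsion [5, 15, 15]

Answer: M ≅ ℤ/5 ⊕ ℤ/15 ⊕ ℤ/15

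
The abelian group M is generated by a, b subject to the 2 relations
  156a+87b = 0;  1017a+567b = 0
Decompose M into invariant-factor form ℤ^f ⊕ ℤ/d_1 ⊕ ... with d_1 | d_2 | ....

Answer: M ≅ ℤ/3 ⊕ ℤ/9

Derivation:
rank_ℚ(R)=2; free=2−2=0
SNF(R) diag = [3, 9] → torsion [3, 9]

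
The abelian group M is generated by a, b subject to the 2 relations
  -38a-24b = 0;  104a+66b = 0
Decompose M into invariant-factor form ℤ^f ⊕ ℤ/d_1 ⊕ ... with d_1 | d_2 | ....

rank_ℚ(R)=2; free=2−2=0
SNF(R) diag = [2, 6] → torsion [2, 6]

Answer: M ≅ ℤ/2 ⊕ ℤ/6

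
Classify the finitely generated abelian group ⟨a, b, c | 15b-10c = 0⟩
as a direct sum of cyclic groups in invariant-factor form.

Answer: M ≅ ℤ^2 ⊕ ℤ/5

Derivation:
rank_ℚ(R)=1; free=3−1=2
SNF(R) diag = [5] → torsion [5]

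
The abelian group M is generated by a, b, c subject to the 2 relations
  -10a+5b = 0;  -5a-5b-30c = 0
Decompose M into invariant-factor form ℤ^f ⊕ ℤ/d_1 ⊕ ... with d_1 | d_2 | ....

Answer: M ≅ ℤ^1 ⊕ ℤ/5 ⊕ ℤ/15

Derivation:
rank_ℚ(R)=2; free=3−2=1
SNF(R) diag = [5, 15] → torsion [5, 15]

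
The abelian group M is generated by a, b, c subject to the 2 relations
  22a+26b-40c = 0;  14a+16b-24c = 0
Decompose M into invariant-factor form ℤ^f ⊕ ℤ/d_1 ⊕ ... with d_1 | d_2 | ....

Answer: M ≅ ℤ^1 ⊕ ℤ/2 ⊕ ℤ/2

Derivation:
rank_ℚ(R)=2; free=3−2=1
SNF(R) diag = [2, 2] → torsion [2, 2]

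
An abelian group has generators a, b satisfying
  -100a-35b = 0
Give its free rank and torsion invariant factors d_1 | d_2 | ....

rank_ℚ(R)=1; free=2−1=1
SNF(R) diag = [5] → torsion [5]

Answer: M ≅ ℤ^1 ⊕ ℤ/5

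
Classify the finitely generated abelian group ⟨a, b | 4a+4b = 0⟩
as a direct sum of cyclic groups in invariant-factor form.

Answer: M ≅ ℤ^1 ⊕ ℤ/4

Derivation:
rank_ℚ(R)=1; free=2−1=1
SNF(R) diag = [4] → torsion [4]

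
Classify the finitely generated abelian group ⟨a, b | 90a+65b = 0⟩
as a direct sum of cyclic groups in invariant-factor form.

Answer: M ≅ ℤ^1 ⊕ ℤ/5

Derivation:
rank_ℚ(R)=1; free=2−1=1
SNF(R) diag = [5] → torsion [5]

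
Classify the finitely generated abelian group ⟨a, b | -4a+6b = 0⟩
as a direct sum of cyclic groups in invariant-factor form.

Answer: M ≅ ℤ^1 ⊕ ℤ/2

Derivation:
rank_ℚ(R)=1; free=2−1=1
SNF(R) diag = [2] → torsion [2]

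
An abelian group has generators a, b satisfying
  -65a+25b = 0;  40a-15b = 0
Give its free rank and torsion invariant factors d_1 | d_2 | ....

rank_ℚ(R)=2; free=2−2=0
SNF(R) diag = [5, 5] → torsion [5, 5]

Answer: M ≅ ℤ/5 ⊕ ℤ/5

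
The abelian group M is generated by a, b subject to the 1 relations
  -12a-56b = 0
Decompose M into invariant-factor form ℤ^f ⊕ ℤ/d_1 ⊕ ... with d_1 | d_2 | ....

Answer: M ≅ ℤ^1 ⊕ ℤ/4

Derivation:
rank_ℚ(R)=1; free=2−1=1
SNF(R) diag = [4] → torsion [4]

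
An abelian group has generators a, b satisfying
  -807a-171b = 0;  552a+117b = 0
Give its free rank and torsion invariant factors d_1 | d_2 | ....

rank_ℚ(R)=2; free=2−2=0
SNF(R) diag = [3, 9] → torsion [3, 9]

Answer: M ≅ ℤ/3 ⊕ ℤ/9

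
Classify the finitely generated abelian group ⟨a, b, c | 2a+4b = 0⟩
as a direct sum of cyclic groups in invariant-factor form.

rank_ℚ(R)=1; free=3−1=2
SNF(R) diag = [2] → torsion [2]

Answer: M ≅ ℤ^2 ⊕ ℤ/2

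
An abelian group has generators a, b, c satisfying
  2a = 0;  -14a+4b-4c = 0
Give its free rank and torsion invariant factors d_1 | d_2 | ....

rank_ℚ(R)=2; free=3−2=1
SNF(R) diag = [2, 4] → torsion [2, 4]

Answer: M ≅ ℤ^1 ⊕ ℤ/2 ⊕ ℤ/4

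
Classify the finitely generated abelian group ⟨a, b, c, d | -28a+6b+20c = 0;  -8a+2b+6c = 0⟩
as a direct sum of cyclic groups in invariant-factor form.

Answer: M ≅ ℤ^2 ⊕ ℤ/2 ⊕ ℤ/2

Derivation:
rank_ℚ(R)=2; free=4−2=2
SNF(R) diag = [2, 2] → torsion [2, 2]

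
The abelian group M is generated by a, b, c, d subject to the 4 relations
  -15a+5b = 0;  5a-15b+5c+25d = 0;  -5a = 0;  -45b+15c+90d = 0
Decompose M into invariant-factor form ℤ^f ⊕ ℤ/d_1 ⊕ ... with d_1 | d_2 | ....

rank_ℚ(R)=4; free=4−4=0
SNF(R) diag = [5, 5, 5, 15] → torsion [5, 5, 5, 15]

Answer: M ≅ ℤ/5 ⊕ ℤ/5 ⊕ ℤ/5 ⊕ ℤ/15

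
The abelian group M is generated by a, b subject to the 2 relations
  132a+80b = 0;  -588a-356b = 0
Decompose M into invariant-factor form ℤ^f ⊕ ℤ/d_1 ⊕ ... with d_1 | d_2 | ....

Answer: M ≅ ℤ/4 ⊕ ℤ/12

Derivation:
rank_ℚ(R)=2; free=2−2=0
SNF(R) diag = [4, 12] → torsion [4, 12]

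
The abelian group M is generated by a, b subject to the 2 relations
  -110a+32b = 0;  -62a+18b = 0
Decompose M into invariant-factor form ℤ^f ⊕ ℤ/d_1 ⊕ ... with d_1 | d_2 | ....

Answer: M ≅ ℤ/2 ⊕ ℤ/2

Derivation:
rank_ℚ(R)=2; free=2−2=0
SNF(R) diag = [2, 2] → torsion [2, 2]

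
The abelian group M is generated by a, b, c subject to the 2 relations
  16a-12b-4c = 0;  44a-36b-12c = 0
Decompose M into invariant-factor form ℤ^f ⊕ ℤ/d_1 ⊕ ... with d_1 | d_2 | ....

rank_ℚ(R)=2; free=3−2=1
SNF(R) diag = [4, 4] → torsion [4, 4]

Answer: M ≅ ℤ^1 ⊕ ℤ/4 ⊕ ℤ/4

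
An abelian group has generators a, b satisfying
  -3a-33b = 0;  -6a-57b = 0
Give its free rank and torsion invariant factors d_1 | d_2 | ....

rank_ℚ(R)=2; free=2−2=0
SNF(R) diag = [3, 9] → torsion [3, 9]

Answer: M ≅ ℤ/3 ⊕ ℤ/9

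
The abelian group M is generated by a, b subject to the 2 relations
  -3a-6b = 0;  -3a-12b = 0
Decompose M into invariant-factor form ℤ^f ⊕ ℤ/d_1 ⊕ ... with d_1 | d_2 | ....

Answer: M ≅ ℤ/3 ⊕ ℤ/6

Derivation:
rank_ℚ(R)=2; free=2−2=0
SNF(R) diag = [3, 6] → torsion [3, 6]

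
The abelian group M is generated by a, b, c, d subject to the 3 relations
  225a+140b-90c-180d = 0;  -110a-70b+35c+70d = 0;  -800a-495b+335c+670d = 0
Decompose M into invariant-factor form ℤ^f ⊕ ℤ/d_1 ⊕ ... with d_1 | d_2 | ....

rank_ℚ(R)=3; free=4−3=1
SNF(R) diag = [5, 5, 15] → torsion [5, 5, 15]

Answer: M ≅ ℤ^1 ⊕ ℤ/5 ⊕ ℤ/5 ⊕ ℤ/15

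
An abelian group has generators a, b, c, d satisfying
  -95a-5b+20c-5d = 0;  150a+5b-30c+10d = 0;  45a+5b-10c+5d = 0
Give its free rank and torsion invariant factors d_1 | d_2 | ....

Answer: M ≅ ℤ^1 ⊕ ℤ/5 ⊕ ℤ/5 ⊕ ℤ/10

Derivation:
rank_ℚ(R)=3; free=4−3=1
SNF(R) diag = [5, 5, 10] → torsion [5, 5, 10]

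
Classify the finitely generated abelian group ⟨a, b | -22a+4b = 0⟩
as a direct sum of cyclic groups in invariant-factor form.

Answer: M ≅ ℤ^1 ⊕ ℤ/2

Derivation:
rank_ℚ(R)=1; free=2−1=1
SNF(R) diag = [2] → torsion [2]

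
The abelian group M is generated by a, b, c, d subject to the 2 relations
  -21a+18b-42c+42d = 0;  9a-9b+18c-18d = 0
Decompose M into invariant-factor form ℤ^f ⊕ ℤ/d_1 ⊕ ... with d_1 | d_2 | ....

Answer: M ≅ ℤ^2 ⊕ ℤ/3 ⊕ ℤ/9

Derivation:
rank_ℚ(R)=2; free=4−2=2
SNF(R) diag = [3, 9] → torsion [3, 9]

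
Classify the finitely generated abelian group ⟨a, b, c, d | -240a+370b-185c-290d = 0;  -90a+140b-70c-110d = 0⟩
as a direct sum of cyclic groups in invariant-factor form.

rank_ℚ(R)=2; free=4−2=2
SNF(R) diag = [5, 10] → torsion [5, 10]

Answer: M ≅ ℤ^2 ⊕ ℤ/5 ⊕ ℤ/10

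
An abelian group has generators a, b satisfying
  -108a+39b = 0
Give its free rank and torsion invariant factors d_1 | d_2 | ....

rank_ℚ(R)=1; free=2−1=1
SNF(R) diag = [3] → torsion [3]

Answer: M ≅ ℤ^1 ⊕ ℤ/3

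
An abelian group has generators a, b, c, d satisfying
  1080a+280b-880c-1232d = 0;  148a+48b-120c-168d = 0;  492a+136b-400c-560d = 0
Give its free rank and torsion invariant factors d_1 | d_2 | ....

Answer: M ≅ ℤ^1 ⊕ ℤ/4 ⊕ ℤ/8 ⊕ ℤ/24

Derivation:
rank_ℚ(R)=3; free=4−3=1
SNF(R) diag = [4, 8, 24] → torsion [4, 8, 24]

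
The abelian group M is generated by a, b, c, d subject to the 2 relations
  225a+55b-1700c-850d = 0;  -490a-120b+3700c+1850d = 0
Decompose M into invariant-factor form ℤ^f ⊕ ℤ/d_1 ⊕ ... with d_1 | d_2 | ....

Answer: M ≅ ℤ^2 ⊕ ℤ/5 ⊕ ℤ/10

Derivation:
rank_ℚ(R)=2; free=4−2=2
SNF(R) diag = [5, 10] → torsion [5, 10]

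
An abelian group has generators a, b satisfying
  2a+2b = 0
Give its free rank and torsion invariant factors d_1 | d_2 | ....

rank_ℚ(R)=1; free=2−1=1
SNF(R) diag = [2] → torsion [2]

Answer: M ≅ ℤ^1 ⊕ ℤ/2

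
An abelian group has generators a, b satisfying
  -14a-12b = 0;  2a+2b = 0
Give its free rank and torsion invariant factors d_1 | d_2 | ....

rank_ℚ(R)=2; free=2−2=0
SNF(R) diag = [2, 2] → torsion [2, 2]

Answer: M ≅ ℤ/2 ⊕ ℤ/2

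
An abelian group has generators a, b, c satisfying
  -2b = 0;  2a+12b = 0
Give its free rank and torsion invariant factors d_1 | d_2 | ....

rank_ℚ(R)=2; free=3−2=1
SNF(R) diag = [2, 2] → torsion [2, 2]

Answer: M ≅ ℤ^1 ⊕ ℤ/2 ⊕ ℤ/2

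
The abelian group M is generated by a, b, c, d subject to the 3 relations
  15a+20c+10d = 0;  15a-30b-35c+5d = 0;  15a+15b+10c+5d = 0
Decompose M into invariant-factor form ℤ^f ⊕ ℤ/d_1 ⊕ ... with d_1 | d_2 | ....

rank_ℚ(R)=3; free=4−3=1
SNF(R) diag = [5, 15, 45] → torsion [5, 15, 45]

Answer: M ≅ ℤ^1 ⊕ ℤ/5 ⊕ ℤ/15 ⊕ ℤ/45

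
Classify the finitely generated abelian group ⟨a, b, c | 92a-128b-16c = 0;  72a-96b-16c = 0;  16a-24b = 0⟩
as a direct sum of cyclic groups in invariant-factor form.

rank_ℚ(R)=3; free=3−3=0
SNF(R) diag = [4, 8, 16] → torsion [4, 8, 16]

Answer: M ≅ ℤ/4 ⊕ ℤ/8 ⊕ ℤ/16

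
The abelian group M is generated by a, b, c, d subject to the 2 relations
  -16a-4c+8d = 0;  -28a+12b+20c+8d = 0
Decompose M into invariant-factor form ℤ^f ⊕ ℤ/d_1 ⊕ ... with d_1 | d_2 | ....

rank_ℚ(R)=2; free=4−2=2
SNF(R) diag = [4, 12] → torsion [4, 12]

Answer: M ≅ ℤ^2 ⊕ ℤ/4 ⊕ ℤ/12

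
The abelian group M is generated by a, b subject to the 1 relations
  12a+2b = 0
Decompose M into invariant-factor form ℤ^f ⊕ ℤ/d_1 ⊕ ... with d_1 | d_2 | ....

rank_ℚ(R)=1; free=2−1=1
SNF(R) diag = [2] → torsion [2]

Answer: M ≅ ℤ^1 ⊕ ℤ/2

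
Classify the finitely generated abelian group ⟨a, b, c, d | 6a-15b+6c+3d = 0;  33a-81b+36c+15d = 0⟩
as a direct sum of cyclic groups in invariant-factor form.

Answer: M ≅ ℤ^2 ⊕ ℤ/3 ⊕ ℤ/3

Derivation:
rank_ℚ(R)=2; free=4−2=2
SNF(R) diag = [3, 3] → torsion [3, 3]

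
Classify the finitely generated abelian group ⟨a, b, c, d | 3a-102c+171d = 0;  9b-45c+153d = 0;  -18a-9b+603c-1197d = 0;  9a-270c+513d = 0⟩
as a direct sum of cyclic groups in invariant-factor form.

rank_ℚ(R)=4; free=4−4=0
SNF(R) diag = [3, 9, 18, 36] → torsion [3, 9, 18, 36]

Answer: M ≅ ℤ/3 ⊕ ℤ/9 ⊕ ℤ/18 ⊕ ℤ/36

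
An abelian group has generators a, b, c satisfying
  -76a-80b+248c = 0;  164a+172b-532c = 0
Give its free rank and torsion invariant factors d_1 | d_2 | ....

rank_ℚ(R)=2; free=3−2=1
SNF(R) diag = [4, 12] → torsion [4, 12]

Answer: M ≅ ℤ^1 ⊕ ℤ/4 ⊕ ℤ/12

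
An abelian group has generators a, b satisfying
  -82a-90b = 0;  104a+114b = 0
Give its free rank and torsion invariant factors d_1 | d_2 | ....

Answer: M ≅ ℤ/2 ⊕ ℤ/6

Derivation:
rank_ℚ(R)=2; free=2−2=0
SNF(R) diag = [2, 6] → torsion [2, 6]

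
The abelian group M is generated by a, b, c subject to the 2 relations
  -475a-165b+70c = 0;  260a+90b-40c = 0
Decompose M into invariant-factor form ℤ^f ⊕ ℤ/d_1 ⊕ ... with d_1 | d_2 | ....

rank_ℚ(R)=2; free=3−2=1
SNF(R) diag = [5, 10] → torsion [5, 10]

Answer: M ≅ ℤ^1 ⊕ ℤ/5 ⊕ ℤ/10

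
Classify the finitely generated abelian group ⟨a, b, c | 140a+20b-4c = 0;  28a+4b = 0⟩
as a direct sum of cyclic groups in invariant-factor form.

Answer: M ≅ ℤ^1 ⊕ ℤ/4 ⊕ ℤ/4

Derivation:
rank_ℚ(R)=2; free=3−2=1
SNF(R) diag = [4, 4] → torsion [4, 4]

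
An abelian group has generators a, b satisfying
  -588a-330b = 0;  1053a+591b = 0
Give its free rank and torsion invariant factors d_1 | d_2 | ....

Answer: M ≅ ℤ/3 ⊕ ℤ/6

Derivation:
rank_ℚ(R)=2; free=2−2=0
SNF(R) diag = [3, 6] → torsion [3, 6]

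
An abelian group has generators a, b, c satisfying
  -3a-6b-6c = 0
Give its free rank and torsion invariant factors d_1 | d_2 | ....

rank_ℚ(R)=1; free=3−1=2
SNF(R) diag = [3] → torsion [3]

Answer: M ≅ ℤ^2 ⊕ ℤ/3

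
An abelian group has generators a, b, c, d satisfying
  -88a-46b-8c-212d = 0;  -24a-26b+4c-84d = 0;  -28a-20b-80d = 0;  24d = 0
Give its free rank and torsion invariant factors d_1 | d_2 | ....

rank_ℚ(R)=4; free=4−4=0
SNF(R) diag = [2, 4, 12, 24] → torsion [2, 4, 12, 24]

Answer: M ≅ ℤ/2 ⊕ ℤ/4 ⊕ ℤ/12 ⊕ ℤ/24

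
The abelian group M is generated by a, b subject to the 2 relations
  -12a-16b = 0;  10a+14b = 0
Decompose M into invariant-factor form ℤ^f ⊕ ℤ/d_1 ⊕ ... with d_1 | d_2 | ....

rank_ℚ(R)=2; free=2−2=0
SNF(R) diag = [2, 4] → torsion [2, 4]

Answer: M ≅ ℤ/2 ⊕ ℤ/4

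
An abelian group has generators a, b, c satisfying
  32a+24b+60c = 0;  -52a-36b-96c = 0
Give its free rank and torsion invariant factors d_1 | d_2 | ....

Answer: M ≅ ℤ^1 ⊕ ℤ/4 ⊕ ℤ/12

Derivation:
rank_ℚ(R)=2; free=3−2=1
SNF(R) diag = [4, 12] → torsion [4, 12]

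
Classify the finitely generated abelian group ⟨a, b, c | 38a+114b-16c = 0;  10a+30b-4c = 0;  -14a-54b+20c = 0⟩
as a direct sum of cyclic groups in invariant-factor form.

rank_ℚ(R)=3; free=3−3=0
SNF(R) diag = [2, 4, 12] → torsion [2, 4, 12]

Answer: M ≅ ℤ/2 ⊕ ℤ/4 ⊕ ℤ/12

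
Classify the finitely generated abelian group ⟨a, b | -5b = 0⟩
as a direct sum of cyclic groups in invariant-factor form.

Answer: M ≅ ℤ^1 ⊕ ℤ/5

Derivation:
rank_ℚ(R)=1; free=2−1=1
SNF(R) diag = [5] → torsion [5]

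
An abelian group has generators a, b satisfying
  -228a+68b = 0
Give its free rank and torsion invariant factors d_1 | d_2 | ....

rank_ℚ(R)=1; free=2−1=1
SNF(R) diag = [4] → torsion [4]

Answer: M ≅ ℤ^1 ⊕ ℤ/4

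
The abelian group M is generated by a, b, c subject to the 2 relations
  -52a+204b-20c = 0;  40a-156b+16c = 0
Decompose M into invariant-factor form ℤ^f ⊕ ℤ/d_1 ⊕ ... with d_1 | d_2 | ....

rank_ℚ(R)=2; free=3−2=1
SNF(R) diag = [4, 4] → torsion [4, 4]

Answer: M ≅ ℤ^1 ⊕ ℤ/4 ⊕ ℤ/4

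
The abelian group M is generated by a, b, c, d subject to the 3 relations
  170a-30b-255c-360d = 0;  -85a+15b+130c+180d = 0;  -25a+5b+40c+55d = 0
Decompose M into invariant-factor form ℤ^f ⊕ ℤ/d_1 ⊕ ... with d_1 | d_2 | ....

Answer: M ≅ ℤ^1 ⊕ ℤ/5 ⊕ ℤ/5 ⊕ ℤ/5

Derivation:
rank_ℚ(R)=3; free=4−3=1
SNF(R) diag = [5, 5, 5] → torsion [5, 5, 5]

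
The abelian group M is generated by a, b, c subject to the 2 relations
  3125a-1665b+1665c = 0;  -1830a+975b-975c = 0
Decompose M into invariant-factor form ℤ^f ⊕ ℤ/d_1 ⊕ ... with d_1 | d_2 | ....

Answer: M ≅ ℤ^1 ⊕ ℤ/5 ⊕ ℤ/15

Derivation:
rank_ℚ(R)=2; free=3−2=1
SNF(R) diag = [5, 15] → torsion [5, 15]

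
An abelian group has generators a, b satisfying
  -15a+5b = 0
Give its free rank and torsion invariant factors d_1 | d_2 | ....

rank_ℚ(R)=1; free=2−1=1
SNF(R) diag = [5] → torsion [5]

Answer: M ≅ ℤ^1 ⊕ ℤ/5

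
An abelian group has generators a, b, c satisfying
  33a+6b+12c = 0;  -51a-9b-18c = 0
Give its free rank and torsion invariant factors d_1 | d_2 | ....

rank_ℚ(R)=2; free=3−2=1
SNF(R) diag = [3, 3] → torsion [3, 3]

Answer: M ≅ ℤ^1 ⊕ ℤ/3 ⊕ ℤ/3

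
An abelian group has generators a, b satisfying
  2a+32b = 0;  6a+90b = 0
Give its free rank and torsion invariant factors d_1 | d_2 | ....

Answer: M ≅ ℤ/2 ⊕ ℤ/6

Derivation:
rank_ℚ(R)=2; free=2−2=0
SNF(R) diag = [2, 6] → torsion [2, 6]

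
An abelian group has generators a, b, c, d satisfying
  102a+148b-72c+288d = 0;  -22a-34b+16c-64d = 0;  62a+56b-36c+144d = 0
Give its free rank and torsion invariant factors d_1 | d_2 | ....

rank_ℚ(R)=3; free=4−3=1
SNF(R) diag = [2, 2, 4] → torsion [2, 2, 4]

Answer: M ≅ ℤ^1 ⊕ ℤ/2 ⊕ ℤ/2 ⊕ ℤ/4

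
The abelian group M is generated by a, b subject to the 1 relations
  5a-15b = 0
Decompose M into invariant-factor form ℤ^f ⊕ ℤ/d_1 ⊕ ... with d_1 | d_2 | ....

Answer: M ≅ ℤ^1 ⊕ ℤ/5

Derivation:
rank_ℚ(R)=1; free=2−1=1
SNF(R) diag = [5] → torsion [5]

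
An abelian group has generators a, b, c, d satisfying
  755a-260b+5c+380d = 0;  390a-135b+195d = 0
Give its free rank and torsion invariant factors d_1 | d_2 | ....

Answer: M ≅ ℤ^2 ⊕ ℤ/5 ⊕ ℤ/15

Derivation:
rank_ℚ(R)=2; free=4−2=2
SNF(R) diag = [5, 15] → torsion [5, 15]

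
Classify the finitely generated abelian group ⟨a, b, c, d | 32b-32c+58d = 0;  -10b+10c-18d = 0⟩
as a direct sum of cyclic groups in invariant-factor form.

rank_ℚ(R)=2; free=4−2=2
SNF(R) diag = [2, 2] → torsion [2, 2]

Answer: M ≅ ℤ^2 ⊕ ℤ/2 ⊕ ℤ/2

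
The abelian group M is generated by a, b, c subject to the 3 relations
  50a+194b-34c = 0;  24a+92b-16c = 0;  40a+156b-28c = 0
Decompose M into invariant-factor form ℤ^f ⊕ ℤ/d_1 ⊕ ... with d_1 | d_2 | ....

Answer: M ≅ ℤ/2 ⊕ ℤ/4 ⊕ ℤ/4

Derivation:
rank_ℚ(R)=3; free=3−3=0
SNF(R) diag = [2, 4, 4] → torsion [2, 4, 4]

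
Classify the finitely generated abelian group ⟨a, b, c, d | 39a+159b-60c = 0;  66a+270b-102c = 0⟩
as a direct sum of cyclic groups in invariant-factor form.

rank_ℚ(R)=2; free=4−2=2
SNF(R) diag = [3, 6] → torsion [3, 6]

Answer: M ≅ ℤ^2 ⊕ ℤ/3 ⊕ ℤ/6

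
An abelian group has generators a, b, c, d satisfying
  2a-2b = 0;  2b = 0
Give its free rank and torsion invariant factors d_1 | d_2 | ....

Answer: M ≅ ℤ^2 ⊕ ℤ/2 ⊕ ℤ/2

Derivation:
rank_ℚ(R)=2; free=4−2=2
SNF(R) diag = [2, 2] → torsion [2, 2]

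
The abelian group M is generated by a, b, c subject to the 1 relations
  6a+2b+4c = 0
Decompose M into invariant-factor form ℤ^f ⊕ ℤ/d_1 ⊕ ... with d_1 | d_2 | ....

Answer: M ≅ ℤ^2 ⊕ ℤ/2

Derivation:
rank_ℚ(R)=1; free=3−1=2
SNF(R) diag = [2] → torsion [2]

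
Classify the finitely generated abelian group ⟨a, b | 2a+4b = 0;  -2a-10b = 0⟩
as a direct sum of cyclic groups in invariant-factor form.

Answer: M ≅ ℤ/2 ⊕ ℤ/6

Derivation:
rank_ℚ(R)=2; free=2−2=0
SNF(R) diag = [2, 6] → torsion [2, 6]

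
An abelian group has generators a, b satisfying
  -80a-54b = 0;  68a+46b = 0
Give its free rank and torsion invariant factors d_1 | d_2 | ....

Answer: M ≅ ℤ/2 ⊕ ℤ/4

Derivation:
rank_ℚ(R)=2; free=2−2=0
SNF(R) diag = [2, 4] → torsion [2, 4]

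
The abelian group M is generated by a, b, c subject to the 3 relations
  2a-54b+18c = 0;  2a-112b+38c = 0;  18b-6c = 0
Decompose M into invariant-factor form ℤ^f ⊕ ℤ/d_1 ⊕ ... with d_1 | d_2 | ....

rank_ℚ(R)=3; free=3−3=0
SNF(R) diag = [2, 2, 6] → torsion [2, 2, 6]

Answer: M ≅ ℤ/2 ⊕ ℤ/2 ⊕ ℤ/6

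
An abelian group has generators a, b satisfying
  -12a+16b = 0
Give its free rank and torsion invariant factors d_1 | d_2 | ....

Answer: M ≅ ℤ^1 ⊕ ℤ/4

Derivation:
rank_ℚ(R)=1; free=2−1=1
SNF(R) diag = [4] → torsion [4]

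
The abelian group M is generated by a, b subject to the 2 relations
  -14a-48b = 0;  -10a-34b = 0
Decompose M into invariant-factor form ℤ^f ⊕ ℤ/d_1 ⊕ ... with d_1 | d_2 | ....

rank_ℚ(R)=2; free=2−2=0
SNF(R) diag = [2, 2] → torsion [2, 2]

Answer: M ≅ ℤ/2 ⊕ ℤ/2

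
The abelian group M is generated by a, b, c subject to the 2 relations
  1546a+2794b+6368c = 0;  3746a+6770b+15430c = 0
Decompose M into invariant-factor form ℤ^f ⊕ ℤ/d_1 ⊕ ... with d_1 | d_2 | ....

rank_ℚ(R)=2; free=3−2=1
SNF(R) diag = [2, 6] → torsion [2, 6]

Answer: M ≅ ℤ^1 ⊕ ℤ/2 ⊕ ℤ/6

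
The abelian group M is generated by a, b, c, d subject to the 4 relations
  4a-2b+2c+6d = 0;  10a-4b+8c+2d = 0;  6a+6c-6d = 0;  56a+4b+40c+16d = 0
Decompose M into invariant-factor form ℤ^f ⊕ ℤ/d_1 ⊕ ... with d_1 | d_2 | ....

Answer: M ≅ ℤ/2 ⊕ ℤ/2 ⊕ ℤ/6 ⊕ ℤ/12

Derivation:
rank_ℚ(R)=4; free=4−4=0
SNF(R) diag = [2, 2, 6, 12] → torsion [2, 2, 6, 12]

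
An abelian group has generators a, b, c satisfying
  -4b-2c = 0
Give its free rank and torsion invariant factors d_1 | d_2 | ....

rank_ℚ(R)=1; free=3−1=2
SNF(R) diag = [2] → torsion [2]

Answer: M ≅ ℤ^2 ⊕ ℤ/2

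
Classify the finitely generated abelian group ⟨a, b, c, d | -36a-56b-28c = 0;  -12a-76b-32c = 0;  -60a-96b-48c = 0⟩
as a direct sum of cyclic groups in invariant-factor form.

Answer: M ≅ ℤ^1 ⊕ ℤ/4 ⊕ ℤ/12 ⊕ ℤ/12

Derivation:
rank_ℚ(R)=3; free=4−3=1
SNF(R) diag = [4, 12, 12] → torsion [4, 12, 12]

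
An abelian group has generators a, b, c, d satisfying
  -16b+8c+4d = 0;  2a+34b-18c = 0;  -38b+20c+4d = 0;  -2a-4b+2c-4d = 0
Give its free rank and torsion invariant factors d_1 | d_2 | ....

Answer: M ≅ ℤ/2 ⊕ ℤ/2 ⊕ ℤ/4 ⊕ ℤ/4

Derivation:
rank_ℚ(R)=4; free=4−4=0
SNF(R) diag = [2, 2, 4, 4] → torsion [2, 2, 4, 4]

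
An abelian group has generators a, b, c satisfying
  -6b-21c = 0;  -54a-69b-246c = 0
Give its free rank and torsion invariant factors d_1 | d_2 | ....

rank_ℚ(R)=2; free=3−2=1
SNF(R) diag = [3, 9] → torsion [3, 9]

Answer: M ≅ ℤ^1 ⊕ ℤ/3 ⊕ ℤ/9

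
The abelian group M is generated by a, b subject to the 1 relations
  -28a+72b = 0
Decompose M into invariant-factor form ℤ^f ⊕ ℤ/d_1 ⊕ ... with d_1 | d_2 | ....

Answer: M ≅ ℤ^1 ⊕ ℤ/4

Derivation:
rank_ℚ(R)=1; free=2−1=1
SNF(R) diag = [4] → torsion [4]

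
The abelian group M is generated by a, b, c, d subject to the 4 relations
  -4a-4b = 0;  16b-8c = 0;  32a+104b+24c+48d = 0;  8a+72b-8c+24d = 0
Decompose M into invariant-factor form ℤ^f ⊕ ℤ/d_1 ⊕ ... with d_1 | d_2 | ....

rank_ℚ(R)=4; free=4−4=0
SNF(R) diag = [4, 8, 24, 24] → torsion [4, 8, 24, 24]

Answer: M ≅ ℤ/4 ⊕ ℤ/8 ⊕ ℤ/24 ⊕ ℤ/24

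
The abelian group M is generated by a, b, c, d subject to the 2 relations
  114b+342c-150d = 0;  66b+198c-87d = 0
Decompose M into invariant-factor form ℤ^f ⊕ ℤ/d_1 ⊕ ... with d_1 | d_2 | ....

Answer: M ≅ ℤ^2 ⊕ ℤ/3 ⊕ ℤ/6

Derivation:
rank_ℚ(R)=2; free=4−2=2
SNF(R) diag = [3, 6] → torsion [3, 6]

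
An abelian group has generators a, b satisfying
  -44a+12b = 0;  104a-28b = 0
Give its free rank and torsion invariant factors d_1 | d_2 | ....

rank_ℚ(R)=2; free=2−2=0
SNF(R) diag = [4, 4] → torsion [4, 4]

Answer: M ≅ ℤ/4 ⊕ ℤ/4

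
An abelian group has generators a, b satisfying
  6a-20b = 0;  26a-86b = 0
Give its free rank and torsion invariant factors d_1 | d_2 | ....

Answer: M ≅ ℤ/2 ⊕ ℤ/2

Derivation:
rank_ℚ(R)=2; free=2−2=0
SNF(R) diag = [2, 2] → torsion [2, 2]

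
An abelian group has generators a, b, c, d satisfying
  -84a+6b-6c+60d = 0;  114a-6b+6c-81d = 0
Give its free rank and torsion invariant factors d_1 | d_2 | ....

Answer: M ≅ ℤ^2 ⊕ ℤ/3 ⊕ ℤ/6

Derivation:
rank_ℚ(R)=2; free=4−2=2
SNF(R) diag = [3, 6] → torsion [3, 6]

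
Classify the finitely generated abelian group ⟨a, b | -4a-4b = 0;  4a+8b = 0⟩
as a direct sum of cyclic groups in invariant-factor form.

Answer: M ≅ ℤ/4 ⊕ ℤ/4

Derivation:
rank_ℚ(R)=2; free=2−2=0
SNF(R) diag = [4, 4] → torsion [4, 4]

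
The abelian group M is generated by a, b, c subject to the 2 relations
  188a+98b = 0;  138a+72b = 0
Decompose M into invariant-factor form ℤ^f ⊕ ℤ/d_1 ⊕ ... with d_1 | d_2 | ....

rank_ℚ(R)=2; free=3−2=1
SNF(R) diag = [2, 6] → torsion [2, 6]

Answer: M ≅ ℤ^1 ⊕ ℤ/2 ⊕ ℤ/6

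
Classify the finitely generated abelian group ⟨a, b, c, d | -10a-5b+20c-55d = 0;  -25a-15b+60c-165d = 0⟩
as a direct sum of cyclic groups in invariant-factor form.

rank_ℚ(R)=2; free=4−2=2
SNF(R) diag = [5, 5] → torsion [5, 5]

Answer: M ≅ ℤ^2 ⊕ ℤ/5 ⊕ ℤ/5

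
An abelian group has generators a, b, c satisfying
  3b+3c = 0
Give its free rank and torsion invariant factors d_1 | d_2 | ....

Answer: M ≅ ℤ^2 ⊕ ℤ/3

Derivation:
rank_ℚ(R)=1; free=3−1=2
SNF(R) diag = [3] → torsion [3]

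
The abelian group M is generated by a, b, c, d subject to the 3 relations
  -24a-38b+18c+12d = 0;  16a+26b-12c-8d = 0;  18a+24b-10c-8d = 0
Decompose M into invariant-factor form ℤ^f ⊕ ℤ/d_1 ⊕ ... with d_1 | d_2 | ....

Answer: M ≅ ℤ^1 ⊕ ℤ/2 ⊕ ℤ/2 ⊕ ℤ/2

Derivation:
rank_ℚ(R)=3; free=4−3=1
SNF(R) diag = [2, 2, 2] → torsion [2, 2, 2]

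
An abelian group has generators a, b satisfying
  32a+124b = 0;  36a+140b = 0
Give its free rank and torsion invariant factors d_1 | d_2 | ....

Answer: M ≅ ℤ/4 ⊕ ℤ/4

Derivation:
rank_ℚ(R)=2; free=2−2=0
SNF(R) diag = [4, 4] → torsion [4, 4]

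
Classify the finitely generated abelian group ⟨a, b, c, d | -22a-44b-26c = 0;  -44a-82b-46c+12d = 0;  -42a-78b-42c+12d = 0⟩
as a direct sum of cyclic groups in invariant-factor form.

rank_ℚ(R)=3; free=4−3=1
SNF(R) diag = [2, 6, 18] → torsion [2, 6, 18]

Answer: M ≅ ℤ^1 ⊕ ℤ/2 ⊕ ℤ/6 ⊕ ℤ/18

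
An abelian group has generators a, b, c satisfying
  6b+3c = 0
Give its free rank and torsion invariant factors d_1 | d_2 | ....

Answer: M ≅ ℤ^2 ⊕ ℤ/3

Derivation:
rank_ℚ(R)=1; free=3−1=2
SNF(R) diag = [3] → torsion [3]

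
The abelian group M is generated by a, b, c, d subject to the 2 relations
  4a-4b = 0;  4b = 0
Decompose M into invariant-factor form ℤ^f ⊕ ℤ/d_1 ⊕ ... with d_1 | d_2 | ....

Answer: M ≅ ℤ^2 ⊕ ℤ/4 ⊕ ℤ/4

Derivation:
rank_ℚ(R)=2; free=4−2=2
SNF(R) diag = [4, 4] → torsion [4, 4]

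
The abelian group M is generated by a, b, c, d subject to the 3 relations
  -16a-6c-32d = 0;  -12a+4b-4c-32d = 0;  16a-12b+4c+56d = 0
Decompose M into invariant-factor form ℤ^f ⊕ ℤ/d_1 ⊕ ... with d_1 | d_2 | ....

Answer: M ≅ ℤ^1 ⊕ ℤ/2 ⊕ ℤ/4 ⊕ ℤ/4

Derivation:
rank_ℚ(R)=3; free=4−3=1
SNF(R) diag = [2, 4, 4] → torsion [2, 4, 4]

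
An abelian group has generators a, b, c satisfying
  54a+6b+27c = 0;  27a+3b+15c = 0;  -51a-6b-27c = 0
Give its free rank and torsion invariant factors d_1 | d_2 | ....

Answer: M ≅ ℤ/3 ⊕ ℤ/3 ⊕ ℤ/3

Derivation:
rank_ℚ(R)=3; free=3−3=0
SNF(R) diag = [3, 3, 3] → torsion [3, 3, 3]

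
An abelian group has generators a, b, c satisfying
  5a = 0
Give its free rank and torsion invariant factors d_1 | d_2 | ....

rank_ℚ(R)=1; free=3−1=2
SNF(R) diag = [5] → torsion [5]

Answer: M ≅ ℤ^2 ⊕ ℤ/5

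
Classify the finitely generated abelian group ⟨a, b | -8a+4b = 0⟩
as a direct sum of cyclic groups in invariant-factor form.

rank_ℚ(R)=1; free=2−1=1
SNF(R) diag = [4] → torsion [4]

Answer: M ≅ ℤ^1 ⊕ ℤ/4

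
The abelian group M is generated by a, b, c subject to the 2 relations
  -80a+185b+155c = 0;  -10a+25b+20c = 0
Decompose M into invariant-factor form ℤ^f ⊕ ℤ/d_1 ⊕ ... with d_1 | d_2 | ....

rank_ℚ(R)=2; free=3−2=1
SNF(R) diag = [5, 5] → torsion [5, 5]

Answer: M ≅ ℤ^1 ⊕ ℤ/5 ⊕ ℤ/5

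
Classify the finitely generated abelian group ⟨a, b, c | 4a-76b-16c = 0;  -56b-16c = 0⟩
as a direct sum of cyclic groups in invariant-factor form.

Answer: M ≅ ℤ^1 ⊕ ℤ/4 ⊕ ℤ/8

Derivation:
rank_ℚ(R)=2; free=3−2=1
SNF(R) diag = [4, 8] → torsion [4, 8]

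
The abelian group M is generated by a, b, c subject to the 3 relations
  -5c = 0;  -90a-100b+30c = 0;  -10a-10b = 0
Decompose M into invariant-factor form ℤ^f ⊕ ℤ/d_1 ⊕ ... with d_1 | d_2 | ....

Answer: M ≅ ℤ/5 ⊕ ℤ/10 ⊕ ℤ/10

Derivation:
rank_ℚ(R)=3; free=3−3=0
SNF(R) diag = [5, 10, 10] → torsion [5, 10, 10]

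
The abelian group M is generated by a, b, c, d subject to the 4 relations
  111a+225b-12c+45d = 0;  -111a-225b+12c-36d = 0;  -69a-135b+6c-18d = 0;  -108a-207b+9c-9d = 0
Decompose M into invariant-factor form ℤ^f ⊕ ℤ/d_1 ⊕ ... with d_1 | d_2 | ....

rank_ℚ(R)=4; free=4−4=0
SNF(R) diag = [3, 9, 9, 18] → torsion [3, 9, 9, 18]

Answer: M ≅ ℤ/3 ⊕ ℤ/9 ⊕ ℤ/9 ⊕ ℤ/18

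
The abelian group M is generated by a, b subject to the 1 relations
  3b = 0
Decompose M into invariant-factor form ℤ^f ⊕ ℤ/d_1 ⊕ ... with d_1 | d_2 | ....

rank_ℚ(R)=1; free=2−1=1
SNF(R) diag = [3] → torsion [3]

Answer: M ≅ ℤ^1 ⊕ ℤ/3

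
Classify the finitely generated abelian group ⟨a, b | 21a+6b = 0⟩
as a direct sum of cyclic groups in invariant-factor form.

Answer: M ≅ ℤ^1 ⊕ ℤ/3

Derivation:
rank_ℚ(R)=1; free=2−1=1
SNF(R) diag = [3] → torsion [3]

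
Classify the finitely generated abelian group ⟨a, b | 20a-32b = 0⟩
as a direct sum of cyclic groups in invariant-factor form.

rank_ℚ(R)=1; free=2−1=1
SNF(R) diag = [4] → torsion [4]

Answer: M ≅ ℤ^1 ⊕ ℤ/4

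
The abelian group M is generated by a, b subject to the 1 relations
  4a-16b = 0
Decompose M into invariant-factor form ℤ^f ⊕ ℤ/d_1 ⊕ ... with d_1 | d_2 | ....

rank_ℚ(R)=1; free=2−1=1
SNF(R) diag = [4] → torsion [4]

Answer: M ≅ ℤ^1 ⊕ ℤ/4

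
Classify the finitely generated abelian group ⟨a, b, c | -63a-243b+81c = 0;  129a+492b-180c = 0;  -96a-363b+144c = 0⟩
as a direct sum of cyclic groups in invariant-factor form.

rank_ℚ(R)=3; free=3−3=0
SNF(R) diag = [3, 9, 27] → torsion [3, 9, 27]

Answer: M ≅ ℤ/3 ⊕ ℤ/9 ⊕ ℤ/27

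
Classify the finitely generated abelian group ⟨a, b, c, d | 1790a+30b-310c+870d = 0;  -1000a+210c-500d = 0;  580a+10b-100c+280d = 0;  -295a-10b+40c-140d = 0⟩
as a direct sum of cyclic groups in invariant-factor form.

rank_ℚ(R)=4; free=4−4=0
SNF(R) diag = [5, 10, 10, 10] → torsion [5, 10, 10, 10]

Answer: M ≅ ℤ/5 ⊕ ℤ/10 ⊕ ℤ/10 ⊕ ℤ/10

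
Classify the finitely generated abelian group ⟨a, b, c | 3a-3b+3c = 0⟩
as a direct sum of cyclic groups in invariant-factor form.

rank_ℚ(R)=1; free=3−1=2
SNF(R) diag = [3] → torsion [3]

Answer: M ≅ ℤ^2 ⊕ ℤ/3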